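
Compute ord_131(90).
130

131 is prime, so ord(90) divides φ(131) = 130.
Divisors of 130: 1, 2, 5, 10, 13, 26, 65, 130.
Repeated squaring: 90^1 ≡ 90, 90^2 ≡ 109, 90^4 ≡ 91, 90^8 ≡ 28, 90^16 ≡ 129, 90^32 ≡ 4, 90^64 ≡ 16, 90^128 ≡ 125 (mod 131).
Test 90^d mod 131 for each divisor d in increasing order:
90^1 ≡ 90
90^2 ≡ 109
90^5 = 90^4·90^1 ≡ 68
90^10 = 90^8·90^2 ≡ 39
90^13 = 90^8·90^4·90^1 ≡ 70
90^26 = 90^16·90^8·90^2 ≡ 53
90^65 = 90^64·90^1 ≡ 130
90^130 = 90^128·90^2 ≡ 1  ← first divisor giving 1
The order is 130.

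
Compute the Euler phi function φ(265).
208

265 = 5 × 53
φ(n) = n × ∏(1 - 1/p) for each prime p dividing n
φ(265) = 265 × (1 - 1/5) × (1 - 1/53) = 208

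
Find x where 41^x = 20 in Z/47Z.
27

Baby-step giant-step with step n = ⌈√47⌉ = 7.
Baby steps 41^j mod 47 (j:value) for j=0..6: 0:1, 1:41, 2:36, 3:19, 4:27, 5:26, 6:32.
Giant-step multiplier: 41^(-7) ≡ 41^(46-7) = 41^39 ≡ 35 (mod 47).
Giant steps γ_i = 20·35^i mod 47: γ_0=20, γ_1=42, γ_2=13, γ_3=32 (in table at j=6).
x = i·n + j = 3·7 + 6 = 27.
Check: 41^27 ≡ 20 (mod 47).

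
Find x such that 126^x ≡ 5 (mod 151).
38

Baby-step giant-step with step n = ⌈√151⌉ = 13.
Baby steps 126^j mod 151 (j:value) for j=0..12: 0:1, 1:126, 2:21, 3:79, 4:139, 5:149, 6:50, 7:109, 8:144, 9:24, 10:4, 11:51, 12:84.
Giant-step multiplier: 126^(-13) ≡ 126^(150-13) = 126^137 ≡ 54 (mod 151).
Giant steps γ_i = 5·54^i mod 151: γ_0=5, γ_1=119, γ_2=84 (in table at j=12).
x = i·n + j = 2·13 + 12 = 38.
Check: 126^38 ≡ 5 (mod 151).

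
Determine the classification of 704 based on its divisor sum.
abundant

Proper divisors of 704: sum = 1 + 2 + 4 + 8 + 11 + 16 + 22 + 32 + 44 + 64 + 88 + 176 + 352 = 820
Since 820 > 704, 704 is abundant.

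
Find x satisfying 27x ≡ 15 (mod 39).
x ≡ 2 (mod 13)

gcd(27, 39) = 3, which divides 15, so solutions exist.
Divide through by 3: 9x ≡ 5 (mod 13).
Find 9^(-1) mod 13 by the extended Euclidean algorithm:
13 = 1 × 9 + 4  ⟹  4 = (1)·13 + (-1)·9
9 = 2 × 4 + 1  ⟹  1 = (-2)·13 + (3)·9
So (3)·9 ≡ 1 (mod 13), i.e. 9^(-1) ≡ 3 (mod 13).
x ≡ 3 × 5 = 15 ≡ 2 (mod 13).
Check: 27 × 2 = 54 ≡ 15 (mod 39).
x ≡ 2 (mod 13), giving 3 solutions mod 39.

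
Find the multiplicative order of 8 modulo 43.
14

43 is prime, so ord(8) divides φ(43) = 42.
Divisors of 42: 1, 2, 3, 6, 7, 14, 21, 42.
Repeated squaring: 8^1 ≡ 8, 8^2 ≡ 21, 8^4 ≡ 11, 8^8 ≡ 35, 8^16 ≡ 21, 8^32 ≡ 11 (mod 43).
Test 8^d mod 43 for each divisor d in increasing order:
8^1 ≡ 8
8^2 ≡ 21
8^3 = 8^2·8^1 ≡ 39
8^6 = 8^4·8^2 ≡ 16
8^7 = 8^4·8^2·8^1 ≡ 42
8^14 = 8^8·8^4·8^2 ≡ 1  ← first divisor giving 1
The order is 14.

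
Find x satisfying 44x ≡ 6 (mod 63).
x ≡ 3 (mod 63)

gcd(44, 63) = 1, which divides 6, so solutions exist.
Find 44^(-1) mod 63 by the extended Euclidean algorithm:
63 = 1 × 44 + 19  ⟹  19 = (1)·63 + (-1)·44
44 = 2 × 19 + 6  ⟹  6 = (-2)·63 + (3)·44
19 = 3 × 6 + 1  ⟹  1 = (7)·63 + (-10)·44
So (-10)·44 ≡ 1 (mod 63), i.e. 44^(-1) ≡ -10 ≡ 53 (mod 63).
x ≡ 53 × 6 = 318 ≡ 3 (mod 63).
Check: 44 × 3 = 132 ≡ 6 (mod 63).
Unique solution: x ≡ 3 (mod 63)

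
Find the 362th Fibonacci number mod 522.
289

Matrix identity: Q^n = [[F_(n+1), F_n], [F_n, F_(n-1)]] with Q = [[1,1],[1,0]].
n = 362 = 101101010₂. Square-and-multiply, entries mod 522:
Q^1 = [[1,1],[1,0]]
Q^2 = (Q^1)² = [[2,1],[1,1]]
Q^5 = (Q^2)²·Q = [[8,5],[5,3]]
Q^11 = (Q^5)²·Q = [[144,89],[89,55]]
Q^22 = (Q^11)² = [[469,485],[485,506]]
Q^45 = (Q^22)²·Q = [[467,2],[2,465]]
Q^90 = (Q^45)² = [[419,298],[298,121]]
Q^181 = (Q^90)²·Q = [[377,233],[233,144]]
Q^362 = (Q^181)² = [[146,289],[289,379]]
F_362 mod 522 = Q^362[0][1] = 289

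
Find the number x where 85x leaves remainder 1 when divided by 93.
58

gcd(85, 93) = 1, so the inverse exists.
Extended Euclidean algorithm on (93, 85):
93 = 1 × 85 + 8  ⟹  8 = (1)·93 + (-1)·85
85 = 10 × 8 + 5  ⟹  5 = (-10)·93 + (11)·85
8 = 1 × 5 + 3  ⟹  3 = (11)·93 + (-12)·85
5 = 1 × 3 + 2  ⟹  2 = (-21)·93 + (23)·85
3 = 1 × 2 + 1  ⟹  1 = (32)·93 + (-35)·85
So (-35)·85 ≡ 1 (mod 93), i.e. 85^(-1) ≡ -35 ≡ 58 (mod 93).
Check: 85 × 58 = 4930 ≡ 1 (mod 93)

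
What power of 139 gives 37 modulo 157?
28

Baby-step giant-step with step n = ⌈√157⌉ = 13.
Baby steps 139^j mod 157 (j:value) for j=0..12: 0:1, 1:139, 2:10, 3:134, 4:100, 5:84, 6:58, 7:55, 8:109, 9:79, 10:148, 11:5, 12:67.
Giant-step multiplier: 139^(-13) ≡ 139^(156-13) = 139^143 ≡ 22 (mod 157).
Giant steps γ_i = 37·22^i mod 157: γ_0=37, γ_1=29, γ_2=10 (in table at j=2).
x = i·n + j = 2·13 + 2 = 28.
Check: 139^28 ≡ 37 (mod 157).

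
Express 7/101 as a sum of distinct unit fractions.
1/15 + 1/379 + 1/574185

Greedy algorithm:
7/101: ceiling(101/7) = 15, use 1/15
4/1515: ceiling(1515/4) = 379, use 1/379
1/574185: ceiling(574185/1) = 574185, use 1/574185
Result: 7/101 = 1/15 + 1/379 + 1/574185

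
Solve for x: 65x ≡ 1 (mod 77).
32

gcd(65, 77) = 1, so the inverse exists.
Extended Euclidean algorithm on (77, 65):
77 = 1 × 65 + 12  ⟹  12 = (1)·77 + (-1)·65
65 = 5 × 12 + 5  ⟹  5 = (-5)·77 + (6)·65
12 = 2 × 5 + 2  ⟹  2 = (11)·77 + (-13)·65
5 = 2 × 2 + 1  ⟹  1 = (-27)·77 + (32)·65
So (32)·65 ≡ 1 (mod 77), i.e. 65^(-1) ≡ 32 (mod 77).
Check: 65 × 32 = 2080 ≡ 1 (mod 77)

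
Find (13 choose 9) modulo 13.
0

Using Lucas' theorem:
Write n=13 and k=9 in base 13:
n in base 13: [1, 0]
k in base 13: [0, 9]
C(13,9) mod 13 = ∏ C(n_i, k_i) mod 13
Digit binomials (mod 13): C(1,0) = 1; C(0,9) = 0 (k_i > n_i)
Product: 1 × 0 = 0 ≡ 0 (mod 13)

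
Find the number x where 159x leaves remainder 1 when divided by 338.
321

gcd(159, 338) = 1, so the inverse exists.
Extended Euclidean algorithm on (338, 159):
338 = 2 × 159 + 20  ⟹  20 = (1)·338 + (-2)·159
159 = 7 × 20 + 19  ⟹  19 = (-7)·338 + (15)·159
20 = 1 × 19 + 1  ⟹  1 = (8)·338 + (-17)·159
So (-17)·159 ≡ 1 (mod 338), i.e. 159^(-1) ≡ -17 ≡ 321 (mod 338).
Check: 159 × 321 = 51039 ≡ 1 (mod 338)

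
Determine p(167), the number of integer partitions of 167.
207890420102

p(n) counts ways to write n as a sum of positive integers (order ignored).
Euler's pentagonal recurrence: p(k) = p(k-1) + p(k-2) - p(k-5) - p(k-7) + p(k-12) + p(k-15) - ... (offsets j(3j∓1)/2, signs ++--, p(0)=1, p(<0)=0).
DP table for k = 0..166: p(0)=1, p(1)=1, p(2)=2, p(3)=3, p(4)=5, p(5)=7, p(6)=11, p(7)=15, p(8)=22, p(9)=30, p(10)=42, p(11)=56, p(12)=77, p(13)=101, p(14)=135, p(15)=176, p(16)=231, p(17)=297, p(18)=385, p(19)=490, p(20)=627, p(21)=792, p(22)=1002, p(23)=1255, p(24)=1575, p(25)=1958, p(26)=2436, p(27)=3010, p(28)=3718, p(29)=4565, p(30)=5604, p(31)=6842, p(32)=8349, p(33)=10143, p(34)=12310, p(35)=14883, p(36)=17977, p(37)=21637, p(38)=26015, p(39)=31185, p(40)=37338, p(41)=44583, p(42)=53174, p(43)=63261, p(44)=75175, p(45)=89134, p(46)=105558, p(47)=124754, p(48)=147273, p(49)=173525, p(50)=204226, p(51)=239943, p(52)=281589, p(53)=329931, p(54)=386155, p(55)=451276, p(56)=526823, p(57)=614154, p(58)=715220, p(59)=831820, p(60)=966467, p(61)=1121505, p(62)=1300156, p(63)=1505499, p(64)=1741630, p(65)=2012558, p(66)=2323520, p(67)=2679689, p(68)=3087735, p(69)=3554345, p(70)=4087968, p(71)=4697205, p(72)=5392783, p(73)=6185689, p(74)=7089500, p(75)=8118264, p(76)=9289091, p(77)=10619863, p(78)=12132164, p(79)=13848650, p(80)=15796476, p(81)=18004327, p(82)=20506255, p(83)=23338469, p(84)=26543660, p(85)=30167357, p(86)=34262962, p(87)=38887673, p(88)=44108109, p(89)=49995925, p(90)=56634173, p(91)=64112359, p(92)=72533807, p(93)=82010177, p(94)=92669720, p(95)=104651419, p(96)=118114304, p(97)=133230930, p(98)=150198136, p(99)=169229875, p(100)=190569292, p(101)=214481126, p(102)=241265379, p(103)=271248950, p(104)=304801365, p(105)=342325709, p(106)=384276336, p(107)=431149389, p(108)=483502844, p(109)=541946240, p(110)=607163746, p(111)=679903203, p(112)=761002156, p(113)=851376628, p(114)=952050665, p(115)=1064144451, p(116)=1188908248, p(117)=1327710076, p(118)=1482074143, p(119)=1653668665, p(120)=1844349560, p(121)=2056148051, p(122)=2291320912, p(123)=2552338241, p(124)=2841940500, p(125)=3163127352, p(126)=3519222692, p(127)=3913864295, p(128)=4351078600, p(129)=4835271870, p(130)=5371315400, p(131)=5964539504, p(132)=6620830889, p(133)=7346629512, p(134)=8149040695, p(135)=9035836076, p(136)=10015581680, p(137)=11097645016, p(138)=12292341831, p(139)=13610949895, p(140)=15065878135, p(141)=16670689208, p(142)=18440293320, p(143)=20390982757, p(144)=22540654445, p(145)=24908858009, p(146)=27517052599, p(147)=30388671978, p(148)=33549419497, p(149)=37027355200, p(150)=40853235313, p(151)=45060624582, p(152)=49686288421, p(153)=54770336324, p(154)=60356673280, p(155)=66493182097, p(156)=73232243759, p(157)=80630964769, p(158)=88751778802, p(159)=97662728555, p(160)=107438159466, p(161)=118159068427, p(162)=129913904637, p(163)=142798995930, p(164)=156919475295, p(165)=172389800255, p(166)=189334822579.
Final step: p(167) = p(166) + p(165) - p(162) - p(160) + p(155) + p(152) - p(145) - p(141) + p(132) + p(127) - p(116) - p(110) + p(97) + p(90) - p(75) - p(67) + p(50) + p(41) - p(22) - p(12)
= 189334822579 + 172389800255 - 129913904637 - 107438159466 + 66493182097 + 49686288421 - 24908858009 - 16670689208 + 6620830889 + 3913864295 - 1188908248 - 607163746 + 133230930 + 56634173 - 8118264 - 2679689 + 204226 + 44583 - 1002 - 77
= 207890420102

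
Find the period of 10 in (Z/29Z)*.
28

29 is prime, so ord(10) divides φ(29) = 28.
Divisors of 28: 1, 2, 4, 7, 14, 28.
Repeated squaring: 10^1 ≡ 10, 10^2 ≡ 13, 10^4 ≡ 24, 10^8 ≡ 25, 10^16 ≡ 16 (mod 29).
Test 10^d mod 29 for each divisor d in increasing order:
10^1 ≡ 10
10^2 ≡ 13
10^4 ≡ 24
10^7 = 10^4·10^2·10^1 ≡ 17
10^14 = 10^8·10^4·10^2 ≡ 28
10^28 = 10^16·10^8·10^4 ≡ 1  ← first divisor giving 1
The order is 28.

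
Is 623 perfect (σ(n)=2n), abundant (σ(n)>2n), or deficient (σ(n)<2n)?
deficient

Proper divisors of 623: sum = 1 + 7 + 89 = 97
Since 97 < 623, 623 is deficient.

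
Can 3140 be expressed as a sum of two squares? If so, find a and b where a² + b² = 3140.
2² + 56² (a=2, b=56)

Factorization: 3140 = 2^2 × 5 × 157
By Fermat: n is sum of two squares iff every prime p ≡ 3 (mod 4) appears to even power.
All primes ≡ 3 (mod 4) appear to even power.
Search a = 0, 1, 2, … for 3140 - a² a perfect square: first hit at a = 2: 3140 - 4 = 3136 = 56².
3140 = 2² + 56² = 4 + 3136 ✓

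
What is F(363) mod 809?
493

Matrix identity: Q^n = [[F_(n+1), F_n], [F_n, F_(n-1)]] with Q = [[1,1],[1,0]].
n = 363 = 101101011₂. Square-and-multiply, entries mod 809:
Q^1 = [[1,1],[1,0]]
Q^2 = (Q^1)² = [[2,1],[1,1]]
Q^5 = (Q^2)²·Q = [[8,5],[5,3]]
Q^11 = (Q^5)²·Q = [[144,89],[89,55]]
Q^22 = (Q^11)² = [[342,722],[722,429]]
Q^45 = (Q^22)²·Q = [[17,756],[756,70]]
Q^90 = (Q^45)² = [[671,243],[243,428]]
Q^181 = (Q^90)²·Q = [[516,429],[429,87]]
Q^363 = (Q^181)²·Q = [[300,493],[493,616]]
F_363 mod 809 = Q^363[0][1] = 493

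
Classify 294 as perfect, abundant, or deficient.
abundant

Proper divisors of 294: sum = 1 + 2 + 3 + 6 + 7 + 14 + 21 + 42 + 49 + 98 + 147 = 390
Since 390 > 294, 294 is abundant.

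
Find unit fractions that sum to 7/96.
1/14 + 1/672

Greedy algorithm:
7/96: ceiling(96/7) = 14, use 1/14
1/672: ceiling(672/1) = 672, use 1/672
Result: 7/96 = 1/14 + 1/672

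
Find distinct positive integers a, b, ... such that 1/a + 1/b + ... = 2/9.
1/5 + 1/45

Greedy algorithm:
2/9: ceiling(9/2) = 5, use 1/5
1/45: ceiling(45/1) = 45, use 1/45
Result: 2/9 = 1/5 + 1/45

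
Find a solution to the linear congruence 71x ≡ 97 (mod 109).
x ≡ 29 (mod 109)

gcd(71, 109) = 1, which divides 97, so solutions exist.
Find 71^(-1) mod 109 by the extended Euclidean algorithm:
109 = 1 × 71 + 38  ⟹  38 = (1)·109 + (-1)·71
71 = 1 × 38 + 33  ⟹  33 = (-1)·109 + (2)·71
38 = 1 × 33 + 5  ⟹  5 = (2)·109 + (-3)·71
33 = 6 × 5 + 3  ⟹  3 = (-13)·109 + (20)·71
5 = 1 × 3 + 2  ⟹  2 = (15)·109 + (-23)·71
3 = 1 × 2 + 1  ⟹  1 = (-28)·109 + (43)·71
So (43)·71 ≡ 1 (mod 109), i.e. 71^(-1) ≡ 43 (mod 109).
x ≡ 43 × 97 = 4171 ≡ 29 (mod 109).
Check: 71 × 29 = 2059 ≡ 97 (mod 109).
Unique solution: x ≡ 29 (mod 109)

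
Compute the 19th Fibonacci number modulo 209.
1

Matrix identity: Q^n = [[F_(n+1), F_n], [F_n, F_(n-1)]] with Q = [[1,1],[1,0]].
n = 19 = 10011₂. Square-and-multiply, entries mod 209:
Q^1 = [[1,1],[1,0]]
Q^2 = (Q^1)² = [[2,1],[1,1]]
Q^4 = (Q^2)² = [[5,3],[3,2]]
Q^9 = (Q^4)²·Q = [[55,34],[34,21]]
Q^19 = (Q^9)²·Q = [[77,1],[1,76]]
F_19 mod 209 = Q^19[0][1] = 1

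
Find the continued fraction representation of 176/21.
[8; 2, 1, 1, 1, 2]

Euclidean algorithm steps:
176 = 8 × 21 + 8
21 = 2 × 8 + 5
8 = 1 × 5 + 3
5 = 1 × 3 + 2
3 = 1 × 2 + 1
2 = 2 × 1 + 0
Continued fraction: [8; 2, 1, 1, 1, 2]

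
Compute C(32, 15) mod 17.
1

Using Lucas' theorem:
Write n=32 and k=15 in base 17:
n in base 17: [1, 15]
k in base 17: [0, 15]
C(32,15) mod 17 = ∏ C(n_i, k_i) mod 17
Digit binomials (mod 17): C(1,0) = 1; C(15,15) = 1
Product: 1 × 1 = 1 ≡ 1 (mod 17)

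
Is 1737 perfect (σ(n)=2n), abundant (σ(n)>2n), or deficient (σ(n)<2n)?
deficient

Proper divisors of 1737: sum = 1 + 3 + 9 + 193 + 579 = 785
Since 785 < 1737, 1737 is deficient.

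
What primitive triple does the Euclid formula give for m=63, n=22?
(3485, 2772, 4453)

Euclid's formula: a = m² - n², b = 2mn, c = m² + n²
m = 63, n = 22
a = 63² - 22² = 3969 - 484 = 3485
b = 2 × 63 × 22 = 2772
c = 63² + 22² = 3969 + 484 = 4453
Verification: 3485² + 2772² = 12145225 + 7683984 = 19829209 = 4453² ✓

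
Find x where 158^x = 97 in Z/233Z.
29

Baby-step giant-step with step n = ⌈√233⌉ = 16.
Baby steps 158^j mod 233 (j:value) for j=0..15: 0:1, 1:158, 2:33, 3:88, 4:157, 5:108, 6:55, 7:69, 8:184, 9:180, 10:14, 11:115, 12:229, 13:67, 14:101, 15:114.
Giant-step multiplier: 158^(-16) ≡ 158^(232-16) = 158^216 ≡ 128 (mod 233).
Giant steps γ_i = 97·128^i mod 233: γ_0=97, γ_1=67 (in table at j=13).
x = i·n + j = 1·16 + 13 = 29.
Check: 158^29 ≡ 97 (mod 233).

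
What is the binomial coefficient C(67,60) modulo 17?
16

Using Lucas' theorem:
Write n=67 and k=60 in base 17:
n in base 17: [3, 16]
k in base 17: [3, 9]
C(67,60) mod 17 = ∏ C(n_i, k_i) mod 17
Digit binomials (mod 17): C(3,3) = 1; C(16,9) = 11440 ≡ 16
Product: 1 × 16 = 16 ≡ 16 (mod 17)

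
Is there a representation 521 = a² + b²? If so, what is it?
11² + 20² (a=11, b=20)

Factorization: 521 = 521
By Fermat: n is sum of two squares iff every prime p ≡ 3 (mod 4) appears to even power.
All primes ≡ 3 (mod 4) appear to even power.
Search a = 0, 1, 2, … for 521 - a² a perfect square: first hit at a = 11: 521 - 121 = 400 = 20².
521 = 11² + 20² = 121 + 400 ✓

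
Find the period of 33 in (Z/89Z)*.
88

89 is prime, so ord(33) divides φ(89) = 88.
Divisors of 88: 1, 2, 4, 8, 11, 22, 44, 88.
Repeated squaring: 33^1 ≡ 33, 33^2 ≡ 21, 33^4 ≡ 85, 33^8 ≡ 16, 33^16 ≡ 78, 33^32 ≡ 32, 33^64 ≡ 45 (mod 89).
Test 33^d mod 89 for each divisor d in increasing order:
33^1 ≡ 33
33^2 ≡ 21
33^4 ≡ 85
33^8 ≡ 16
33^11 = 33^8·33^2·33^1 ≡ 52
33^22 = 33^16·33^4·33^2 ≡ 34
33^44 = 33^32·33^8·33^4 ≡ 88
33^88 = 33^64·33^16·33^8 ≡ 1  ← first divisor giving 1
The order is 88.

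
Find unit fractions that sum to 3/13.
1/5 + 1/33 + 1/2145

Greedy algorithm:
3/13: ceiling(13/3) = 5, use 1/5
2/65: ceiling(65/2) = 33, use 1/33
1/2145: ceiling(2145/1) = 2145, use 1/2145
Result: 3/13 = 1/5 + 1/33 + 1/2145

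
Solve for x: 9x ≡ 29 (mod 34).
x ≡ 7 (mod 34)

gcd(9, 34) = 1, which divides 29, so solutions exist.
Find 9^(-1) mod 34 by the extended Euclidean algorithm:
34 = 3 × 9 + 7  ⟹  7 = (1)·34 + (-3)·9
9 = 1 × 7 + 2  ⟹  2 = (-1)·34 + (4)·9
7 = 3 × 2 + 1  ⟹  1 = (4)·34 + (-15)·9
So (-15)·9 ≡ 1 (mod 34), i.e. 9^(-1) ≡ -15 ≡ 19 (mod 34).
x ≡ 19 × 29 = 551 ≡ 7 (mod 34).
Check: 9 × 7 = 63 ≡ 29 (mod 34).
Unique solution: x ≡ 7 (mod 34)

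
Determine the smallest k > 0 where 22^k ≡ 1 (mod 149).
74

149 is prime, so ord(22) divides φ(149) = 148.
Divisors of 148: 1, 2, 4, 37, 74, 148.
Repeated squaring: 22^1 ≡ 22, 22^2 ≡ 37, 22^4 ≡ 28, 22^8 ≡ 39, 22^16 ≡ 31, 22^32 ≡ 67, 22^64 ≡ 19, 22^128 ≡ 63 (mod 149).
Test 22^d mod 149 for each divisor d in increasing order:
22^1 ≡ 22
22^2 ≡ 37
22^4 ≡ 28
22^37 = 22^32·22^4·22^1 ≡ 148
22^74 = 22^64·22^8·22^2 ≡ 1  ← first divisor giving 1
The order is 74.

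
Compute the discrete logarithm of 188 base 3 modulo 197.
100

Baby-step giant-step with step n = ⌈√197⌉ = 15.
Baby steps 3^j mod 197 (j:value) for j=0..14: 0:1, 1:3, 2:9, 3:27, 4:81, 5:46, 6:138, 7:20, 8:60, 9:180, 10:146, 11:44, 12:132, 13:2, 14:6.
Giant-step multiplier: 3^(-15) ≡ 3^(196-15) = 3^181 ≡ 11 (mod 197).
Giant steps γ_i = 188·11^i mod 197: γ_0=188, γ_1=98, γ_2=93, γ_3=38, γ_4=24, γ_5=67, γ_6=146 (in table at j=10).
x = i·n + j = 6·15 + 10 = 100.
Check: 3^100 ≡ 188 (mod 197).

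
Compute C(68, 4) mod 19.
7

Using Lucas' theorem:
Write n=68 and k=4 in base 19:
n in base 19: [3, 11]
k in base 19: [0, 4]
C(68,4) mod 19 = ∏ C(n_i, k_i) mod 19
Digit binomials (mod 19): C(3,0) = 1; C(11,4) = 330 ≡ 7
Product: 1 × 7 = 7 ≡ 7 (mod 19)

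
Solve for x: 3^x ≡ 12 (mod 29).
7

Baby-step giant-step with step n = ⌈√29⌉ = 6.
Baby steps 3^j mod 29 (j:value) for j=0..5: 0:1, 1:3, 2:9, 3:27, 4:23, 5:11.
Giant-step multiplier: 3^(-6) ≡ 3^(28-6) = 3^22 ≡ 22 (mod 29).
Giant steps γ_i = 12·22^i mod 29: γ_0=12, γ_1=3 (in table at j=1).
x = i·n + j = 1·6 + 1 = 7.
Check: 3^7 ≡ 12 (mod 29).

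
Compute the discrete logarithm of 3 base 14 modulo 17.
9

Baby-step giant-step with step n = ⌈√17⌉ = 5.
Baby steps 14^j mod 17 (j:value) for j=0..4: 0:1, 1:14, 2:9, 3:7, 4:13.
Giant-step multiplier: 14^(-5) ≡ 14^(16-5) = 14^11 ≡ 10 (mod 17).
Giant steps γ_i = 3·10^i mod 17: γ_0=3, γ_1=13 (in table at j=4).
x = i·n + j = 1·5 + 4 = 9.
Check: 14^9 ≡ 3 (mod 17).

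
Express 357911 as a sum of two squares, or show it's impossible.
Not possible

Factorization: 357911 = 71^3
By Fermat: n is sum of two squares iff every prime p ≡ 3 (mod 4) appears to even power.
Prime(s) ≡ 3 (mod 4) with odd exponent: [(71, 3)]
Therefore 357911 cannot be expressed as a² + b².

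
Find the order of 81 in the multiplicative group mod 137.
34

137 is prime, so ord(81) divides φ(137) = 136.
Divisors of 136: 1, 2, 4, 8, 17, 34, 68, 136.
Repeated squaring: 81^1 ≡ 81, 81^2 ≡ 122, 81^4 ≡ 88, 81^8 ≡ 72, 81^16 ≡ 115, 81^32 ≡ 73, 81^64 ≡ 123, 81^128 ≡ 59 (mod 137).
Test 81^d mod 137 for each divisor d in increasing order:
81^1 ≡ 81
81^2 ≡ 122
81^4 ≡ 88
81^8 ≡ 72
81^17 = 81^16·81^1 ≡ 136
81^34 = 81^32·81^2 ≡ 1  ← first divisor giving 1
The order is 34.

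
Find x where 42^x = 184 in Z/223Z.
37

Baby-step giant-step with step n = ⌈√223⌉ = 15.
Baby steps 42^j mod 223 (j:value) for j=0..14: 0:1, 1:42, 2:203, 3:52, 4:177, 5:75, 6:28, 7:61, 8:109, 9:118, 10:50, 11:93, 12:115, 13:147, 14:153.
Giant-step multiplier: 42^(-15) ≡ 42^(222-15) = 42^207 ≡ 87 (mod 223).
Giant steps γ_i = 184·87^i mod 223: γ_0=184, γ_1=175, γ_2=61 (in table at j=7).
x = i·n + j = 2·15 + 7 = 37.
Check: 42^37 ≡ 184 (mod 223).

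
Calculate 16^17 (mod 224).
32

Repeated squaring. Binary of 17 = 10001.
16^1 ≡ 16 (mod 224); 16^2 ≡ 32 (mod 224); 16^4 ≡ 128 (mod 224); 16^8 ≡ 32 (mod 224); 16^16 ≡ 128 (mod 224)
16^17 = 16^1 × 16^16 ≡ 32 (mod 224)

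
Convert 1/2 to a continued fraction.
[0; 2]

Euclidean algorithm steps:
1 = 0 × 2 + 1
2 = 2 × 1 + 0
Continued fraction: [0; 2]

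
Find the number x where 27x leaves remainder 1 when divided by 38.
31

gcd(27, 38) = 1, so the inverse exists.
Extended Euclidean algorithm on (38, 27):
38 = 1 × 27 + 11  ⟹  11 = (1)·38 + (-1)·27
27 = 2 × 11 + 5  ⟹  5 = (-2)·38 + (3)·27
11 = 2 × 5 + 1  ⟹  1 = (5)·38 + (-7)·27
So (-7)·27 ≡ 1 (mod 38), i.e. 27^(-1) ≡ -7 ≡ 31 (mod 38).
Check: 27 × 31 = 837 ≡ 1 (mod 38)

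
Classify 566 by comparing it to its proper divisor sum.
deficient

Proper divisors of 566: sum = 1 + 2 + 283 = 286
Since 286 < 566, 566 is deficient.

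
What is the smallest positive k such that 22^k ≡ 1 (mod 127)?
9

127 is prime, so ord(22) divides φ(127) = 126.
Divisors of 126: 1, 2, 3, 6, 7, 9, 14, 18, 21, 42, 63, 126.
Repeated squaring: 22^1 ≡ 22, 22^2 ≡ 103, 22^4 ≡ 68, 22^8 ≡ 52, 22^16 ≡ 37, 22^32 ≡ 99, 22^64 ≡ 22 (mod 127).
Test 22^d mod 127 for each divisor d in increasing order:
22^1 ≡ 22
22^2 ≡ 103
22^3 = 22^2·22^1 ≡ 107
22^6 = 22^4·22^2 ≡ 19
22^7 = 22^4·22^2·22^1 ≡ 37
22^9 = 22^8·22^1 ≡ 1  ← first divisor giving 1
The order is 9.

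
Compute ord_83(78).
41

83 is prime, so ord(78) divides φ(83) = 82.
Divisors of 82: 1, 2, 41, 82.
Repeated squaring: 78^1 ≡ 78, 78^2 ≡ 25, 78^4 ≡ 44, 78^8 ≡ 27, 78^16 ≡ 65, 78^32 ≡ 75, 78^64 ≡ 64 (mod 83).
Test 78^d mod 83 for each divisor d in increasing order:
78^1 ≡ 78
78^2 ≡ 25
78^41 = 78^32·78^8·78^1 ≡ 1  ← first divisor giving 1
The order is 41.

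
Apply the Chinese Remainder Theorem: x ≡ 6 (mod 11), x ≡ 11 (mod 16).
171

Using Chinese Remainder Theorem:
M = 11 × 16 = 176
M1 = 16, M2 = 11
y1 = 16^(-1) mod 11 = 9
y2 = 11^(-1) mod 16 = 3
x = (6×16×9 + 11×11×3) mod 176 = 171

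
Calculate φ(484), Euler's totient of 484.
220

484 = 2^2 × 11^2
φ(n) = n × ∏(1 - 1/p) for each prime p dividing n
φ(484) = 484 × (1 - 1/2) × (1 - 1/11) = 220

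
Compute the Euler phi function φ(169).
156

169 = 13^2
φ(n) = n × ∏(1 - 1/p) for each prime p dividing n
φ(169) = 169 × (1 - 1/13) = 156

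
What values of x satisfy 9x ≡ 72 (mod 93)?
x ≡ 8 (mod 31)

gcd(9, 93) = 3, which divides 72, so solutions exist.
Divide through by 3: 3x ≡ 24 (mod 31).
Find 3^(-1) mod 31 by the extended Euclidean algorithm:
31 = 10 × 3 + 1  ⟹  1 = (1)·31 + (-10)·3
So (-10)·3 ≡ 1 (mod 31), i.e. 3^(-1) ≡ -10 ≡ 21 (mod 31).
x ≡ 21 × 24 = 504 ≡ 8 (mod 31).
Check: 9 × 8 = 72 ≡ 72 (mod 93).
x ≡ 8 (mod 31), giving 3 solutions mod 93.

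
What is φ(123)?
80

123 = 3 × 41
φ(n) = n × ∏(1 - 1/p) for each prime p dividing n
φ(123) = 123 × (1 - 1/3) × (1 - 1/41) = 80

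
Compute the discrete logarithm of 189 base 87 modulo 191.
131

Baby-step giant-step with step n = ⌈√191⌉ = 14.
Baby steps 87^j mod 191 (j:value) for j=0..13: 0:1, 1:87, 2:120, 3:126, 4:75, 5:31, 6:23, 7:91, 8:86, 9:33, 10:6, 11:140, 12:147, 13:183.
Giant-step multiplier: 87^(-14) ≡ 87^(190-14) = 87^176 ≡ 59 (mod 191).
Giant steps γ_i = 189·59^i mod 191: γ_0=189, γ_1=73, γ_2=105, γ_3=83, γ_4=122, γ_5=131, γ_6=89, γ_7=94, γ_8=7, γ_9=31 (in table at j=5).
x = i·n + j = 9·14 + 5 = 131.
Check: 87^131 ≡ 189 (mod 191).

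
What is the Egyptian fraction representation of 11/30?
1/3 + 1/30

Greedy algorithm:
11/30: ceiling(30/11) = 3, use 1/3
1/30: ceiling(30/1) = 30, use 1/30
Result: 11/30 = 1/3 + 1/30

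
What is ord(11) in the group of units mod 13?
12

13 is prime, so ord(11) divides φ(13) = 12.
Divisors of 12: 1, 2, 3, 4, 6, 12.
Repeated squaring: 11^1 ≡ 11, 11^2 ≡ 4, 11^4 ≡ 3, 11^8 ≡ 9 (mod 13).
Test 11^d mod 13 for each divisor d in increasing order:
11^1 ≡ 11
11^2 ≡ 4
11^3 = 11^2·11^1 ≡ 5
11^4 ≡ 3
11^6 = 11^4·11^2 ≡ 12
11^12 = 11^8·11^4 ≡ 1  ← first divisor giving 1
The order is 12.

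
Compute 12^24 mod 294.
36

Repeated squaring. Binary of 24 = 11000.
12^1 ≡ 12 (mod 294); 12^2 ≡ 144 (mod 294); 12^4 ≡ 156 (mod 294); 12^8 ≡ 228 (mod 294); 12^16 ≡ 240 (mod 294)
12^24 = 12^8 × 12^16 ≡ 36 (mod 294)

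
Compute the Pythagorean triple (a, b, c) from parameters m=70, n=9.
(4819, 1260, 4981)

Euclid's formula: a = m² - n², b = 2mn, c = m² + n²
m = 70, n = 9
a = 70² - 9² = 4900 - 81 = 4819
b = 2 × 70 × 9 = 1260
c = 70² + 9² = 4900 + 81 = 4981
Verification: 4819² + 1260² = 23222761 + 1587600 = 24810361 = 4981² ✓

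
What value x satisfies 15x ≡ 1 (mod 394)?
289

gcd(15, 394) = 1, so the inverse exists.
Extended Euclidean algorithm on (394, 15):
394 = 26 × 15 + 4  ⟹  4 = (1)·394 + (-26)·15
15 = 3 × 4 + 3  ⟹  3 = (-3)·394 + (79)·15
4 = 1 × 3 + 1  ⟹  1 = (4)·394 + (-105)·15
So (-105)·15 ≡ 1 (mod 394), i.e. 15^(-1) ≡ -105 ≡ 289 (mod 394).
Check: 15 × 289 = 4335 ≡ 1 (mod 394)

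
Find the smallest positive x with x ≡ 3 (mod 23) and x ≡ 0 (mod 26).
26

Using Chinese Remainder Theorem:
M = 23 × 26 = 598
M1 = 26, M2 = 23
y1 = 26^(-1) mod 23 = 8
y2 = 23^(-1) mod 26 = 17
x = (3×26×8 + 0×23×17) mod 598 = 26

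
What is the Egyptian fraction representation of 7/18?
1/3 + 1/18

Greedy algorithm:
7/18: ceiling(18/7) = 3, use 1/3
1/18: ceiling(18/1) = 18, use 1/18
Result: 7/18 = 1/3 + 1/18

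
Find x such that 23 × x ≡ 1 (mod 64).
39

gcd(23, 64) = 1, so the inverse exists.
Extended Euclidean algorithm on (64, 23):
64 = 2 × 23 + 18  ⟹  18 = (1)·64 + (-2)·23
23 = 1 × 18 + 5  ⟹  5 = (-1)·64 + (3)·23
18 = 3 × 5 + 3  ⟹  3 = (4)·64 + (-11)·23
5 = 1 × 3 + 2  ⟹  2 = (-5)·64 + (14)·23
3 = 1 × 2 + 1  ⟹  1 = (9)·64 + (-25)·23
So (-25)·23 ≡ 1 (mod 64), i.e. 23^(-1) ≡ -25 ≡ 39 (mod 64).
Check: 23 × 39 = 897 ≡ 1 (mod 64)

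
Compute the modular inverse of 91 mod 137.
134

gcd(91, 137) = 1, so the inverse exists.
Extended Euclidean algorithm on (137, 91):
137 = 1 × 91 + 46  ⟹  46 = (1)·137 + (-1)·91
91 = 1 × 46 + 45  ⟹  45 = (-1)·137 + (2)·91
46 = 1 × 45 + 1  ⟹  1 = (2)·137 + (-3)·91
So (-3)·91 ≡ 1 (mod 137), i.e. 91^(-1) ≡ -3 ≡ 134 (mod 137).
Check: 91 × 134 = 12194 ≡ 1 (mod 137)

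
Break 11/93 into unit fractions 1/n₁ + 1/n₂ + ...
1/9 + 1/140 + 1/39060

Greedy algorithm:
11/93: ceiling(93/11) = 9, use 1/9
2/279: ceiling(279/2) = 140, use 1/140
1/39060: ceiling(39060/1) = 39060, use 1/39060
Result: 11/93 = 1/9 + 1/140 + 1/39060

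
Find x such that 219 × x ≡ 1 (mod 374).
263

gcd(219, 374) = 1, so the inverse exists.
Extended Euclidean algorithm on (374, 219):
374 = 1 × 219 + 155  ⟹  155 = (1)·374 + (-1)·219
219 = 1 × 155 + 64  ⟹  64 = (-1)·374 + (2)·219
155 = 2 × 64 + 27  ⟹  27 = (3)·374 + (-5)·219
64 = 2 × 27 + 10  ⟹  10 = (-7)·374 + (12)·219
27 = 2 × 10 + 7  ⟹  7 = (17)·374 + (-29)·219
10 = 1 × 7 + 3  ⟹  3 = (-24)·374 + (41)·219
7 = 2 × 3 + 1  ⟹  1 = (65)·374 + (-111)·219
So (-111)·219 ≡ 1 (mod 374), i.e. 219^(-1) ≡ -111 ≡ 263 (mod 374).
Check: 219 × 263 = 57597 ≡ 1 (mod 374)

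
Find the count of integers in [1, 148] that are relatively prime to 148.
72

148 = 2^2 × 37
φ(n) = n × ∏(1 - 1/p) for each prime p dividing n
φ(148) = 148 × (1 - 1/2) × (1 - 1/37) = 72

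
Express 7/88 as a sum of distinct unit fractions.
1/13 + 1/382 + 1/218504

Greedy algorithm:
7/88: ceiling(88/7) = 13, use 1/13
3/1144: ceiling(1144/3) = 382, use 1/382
1/218504: ceiling(218504/1) = 218504, use 1/218504
Result: 7/88 = 1/13 + 1/382 + 1/218504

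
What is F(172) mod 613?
467

Matrix identity: Q^n = [[F_(n+1), F_n], [F_n, F_(n-1)]] with Q = [[1,1],[1,0]].
n = 172 = 10101100₂. Square-and-multiply, entries mod 613:
Q^1 = [[1,1],[1,0]]
Q^2 = (Q^1)² = [[2,1],[1,1]]
Q^5 = (Q^2)²·Q = [[8,5],[5,3]]
Q^10 = (Q^5)² = [[89,55],[55,34]]
Q^21 = (Q^10)²·Q = [[547,525],[525,22]]
Q^43 = (Q^21)²·Q = [[34,453],[453,194]]
Q^86 = (Q^43)² = [[397,300],[300,97]]
Q^172 = (Q^86)² = [[570,467],[467,103]]
F_172 mod 613 = Q^172[0][1] = 467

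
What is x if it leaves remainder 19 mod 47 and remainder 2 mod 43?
1335

Using Chinese Remainder Theorem:
M = 47 × 43 = 2021
M1 = 43, M2 = 47
y1 = 43^(-1) mod 47 = 35
y2 = 47^(-1) mod 43 = 11
x = (19×43×35 + 2×47×11) mod 2021 = 1335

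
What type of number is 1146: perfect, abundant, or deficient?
abundant

Proper divisors of 1146: sum = 1 + 2 + 3 + 6 + 191 + 382 + 573 = 1158
Since 1158 > 1146, 1146 is abundant.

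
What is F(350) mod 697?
642

Matrix identity: Q^n = [[F_(n+1), F_n], [F_n, F_(n-1)]] with Q = [[1,1],[1,0]].
n = 350 = 101011110₂. Square-and-multiply, entries mod 697:
Q^1 = [[1,1],[1,0]]
Q^2 = (Q^1)² = [[2,1],[1,1]]
Q^5 = (Q^2)²·Q = [[8,5],[5,3]]
Q^10 = (Q^5)² = [[89,55],[55,34]]
Q^21 = (Q^10)²·Q = [[286,491],[491,492]]
Q^43 = (Q^21)²·Q = [[208,166],[166,42]]
Q^87 = (Q^43)²·Q = [[103,423],[423,377]]
Q^175 = (Q^87)²·Q = [[167,651],[651,213]]
Q^350 = (Q^175)² = [[34,642],[642,89]]
F_350 mod 697 = Q^350[0][1] = 642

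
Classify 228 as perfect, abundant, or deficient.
abundant

Proper divisors of 228: sum = 1 + 2 + 3 + 4 + 6 + 12 + 19 + 38 + 57 + 76 + 114 = 332
Since 332 > 228, 228 is abundant.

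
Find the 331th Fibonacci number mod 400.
69

Matrix identity: Q^n = [[F_(n+1), F_n], [F_n, F_(n-1)]] with Q = [[1,1],[1,0]].
n = 331 = 101001011₂. Square-and-multiply, entries mod 400:
Q^1 = [[1,1],[1,0]]
Q^2 = (Q^1)² = [[2,1],[1,1]]
Q^5 = (Q^2)²·Q = [[8,5],[5,3]]
Q^10 = (Q^5)² = [[89,55],[55,34]]
Q^20 = (Q^10)² = [[146,365],[365,181]]
Q^41 = (Q^20)²·Q = [[296,141],[141,155]]
Q^82 = (Q^41)² = [[297,391],[391,306]]
Q^165 = (Q^82)²·Q = [[63,290],[290,173]]
Q^331 = (Q^165)²·Q = [[109,69],[69,40]]
F_331 mod 400 = Q^331[0][1] = 69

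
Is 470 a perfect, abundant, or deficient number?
deficient

Proper divisors of 470: sum = 1 + 2 + 5 + 10 + 47 + 94 + 235 = 394
Since 394 < 470, 470 is deficient.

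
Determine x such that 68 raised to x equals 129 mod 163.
71

Baby-step giant-step with step n = ⌈√163⌉ = 13.
Baby steps 68^j mod 163 (j:value) for j=0..12: 0:1, 1:68, 2:60, 3:5, 4:14, 5:137, 6:25, 7:70, 8:33, 9:125, 10:24, 11:2, 12:136.
Giant-step multiplier: 68^(-13) ≡ 68^(162-13) = 68^149 ≡ 72 (mod 163).
Giant steps γ_i = 129·72^i mod 163: γ_0=129, γ_1=160, γ_2=110, γ_3=96, γ_4=66, γ_5=25 (in table at j=6).
x = i·n + j = 5·13 + 6 = 71.
Check: 68^71 ≡ 129 (mod 163).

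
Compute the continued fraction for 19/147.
[0; 7, 1, 2, 1, 4]

Euclidean algorithm steps:
19 = 0 × 147 + 19
147 = 7 × 19 + 14
19 = 1 × 14 + 5
14 = 2 × 5 + 4
5 = 1 × 4 + 1
4 = 4 × 1 + 0
Continued fraction: [0; 7, 1, 2, 1, 4]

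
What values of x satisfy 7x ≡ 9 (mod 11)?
x ≡ 6 (mod 11)

gcd(7, 11) = 1, which divides 9, so solutions exist.
Find 7^(-1) mod 11 by the extended Euclidean algorithm:
11 = 1 × 7 + 4  ⟹  4 = (1)·11 + (-1)·7
7 = 1 × 4 + 3  ⟹  3 = (-1)·11 + (2)·7
4 = 1 × 3 + 1  ⟹  1 = (2)·11 + (-3)·7
So (-3)·7 ≡ 1 (mod 11), i.e. 7^(-1) ≡ -3 ≡ 8 (mod 11).
x ≡ 8 × 9 = 72 ≡ 6 (mod 11).
Check: 7 × 6 = 42 ≡ 9 (mod 11).
Unique solution: x ≡ 6 (mod 11)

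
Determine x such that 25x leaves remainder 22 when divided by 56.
x ≡ 30 (mod 56)

gcd(25, 56) = 1, which divides 22, so solutions exist.
Find 25^(-1) mod 56 by the extended Euclidean algorithm:
56 = 2 × 25 + 6  ⟹  6 = (1)·56 + (-2)·25
25 = 4 × 6 + 1  ⟹  1 = (-4)·56 + (9)·25
So (9)·25 ≡ 1 (mod 56), i.e. 25^(-1) ≡ 9 (mod 56).
x ≡ 9 × 22 = 198 ≡ 30 (mod 56).
Check: 25 × 30 = 750 ≡ 22 (mod 56).
Unique solution: x ≡ 30 (mod 56)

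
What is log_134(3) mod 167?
62

Baby-step giant-step with step n = ⌈√167⌉ = 13.
Baby steps 134^j mod 167 (j:value) for j=0..12: 0:1, 1:134, 2:87, 3:135, 4:54, 5:55, 6:22, 7:109, 8:77, 9:131, 10:19, 11:41, 12:150.
Giant-step multiplier: 134^(-13) ≡ 134^(166-13) = 134^153 ≡ 103 (mod 167).
Giant steps γ_i = 3·103^i mod 167: γ_0=3, γ_1=142, γ_2=97, γ_3=138, γ_4=19 (in table at j=10).
x = i·n + j = 4·13 + 10 = 62.
Check: 134^62 ≡ 3 (mod 167).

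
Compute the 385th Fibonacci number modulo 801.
712

Matrix identity: Q^n = [[F_(n+1), F_n], [F_n, F_(n-1)]] with Q = [[1,1],[1,0]].
n = 385 = 110000001₂. Square-and-multiply, entries mod 801:
Q^1 = [[1,1],[1,0]]
Q^3 = (Q^1)²·Q = [[3,2],[2,1]]
Q^6 = (Q^3)² = [[13,8],[8,5]]
Q^12 = (Q^6)² = [[233,144],[144,89]]
Q^24 = (Q^12)² = [[532,711],[711,622]]
Q^48 = (Q^24)² = [[361,270],[270,91]]
Q^96 = (Q^48)² = [[568,288],[288,280]]
Q^192 = (Q^96)² = [[262,720],[720,343]]
Q^385 = (Q^192)²·Q = [[568,712],[712,657]]
F_385 mod 801 = Q^385[0][1] = 712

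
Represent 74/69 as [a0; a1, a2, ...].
[1; 13, 1, 4]

Euclidean algorithm steps:
74 = 1 × 69 + 5
69 = 13 × 5 + 4
5 = 1 × 4 + 1
4 = 4 × 1 + 0
Continued fraction: [1; 13, 1, 4]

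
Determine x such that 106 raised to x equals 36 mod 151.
98

Baby-step giant-step with step n = ⌈√151⌉ = 13.
Baby steps 106^j mod 151 (j:value) for j=0..12: 0:1, 1:106, 2:62, 3:79, 4:69, 5:66, 6:50, 7:15, 8:80, 9:24, 10:128, 11:129, 12:84.
Giant-step multiplier: 106^(-13) ≡ 106^(150-13) = 106^137 ≡ 30 (mod 151).
Giant steps γ_i = 36·30^i mod 151: γ_0=36, γ_1=23, γ_2=86, γ_3=13, γ_4=88, γ_5=73, γ_6=76, γ_7=15 (in table at j=7).
x = i·n + j = 7·13 + 7 = 98.
Check: 106^98 ≡ 36 (mod 151).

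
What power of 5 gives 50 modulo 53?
33

Baby-step giant-step with step n = ⌈√53⌉ = 8.
Baby steps 5^j mod 53 (j:value) for j=0..7: 0:1, 1:5, 2:25, 3:19, 4:42, 5:51, 6:43, 7:3.
Giant-step multiplier: 5^(-8) ≡ 5^(52-8) = 5^44 ≡ 46 (mod 53).
Giant steps γ_i = 50·46^i mod 53: γ_0=50, γ_1=21, γ_2=12, γ_3=22, γ_4=5 (in table at j=1).
x = i·n + j = 4·8 + 1 = 33.
Check: 5^33 ≡ 50 (mod 53).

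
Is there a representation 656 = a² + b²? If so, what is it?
16² + 20² (a=16, b=20)

Factorization: 656 = 2^4 × 41
By Fermat: n is sum of two squares iff every prime p ≡ 3 (mod 4) appears to even power.
All primes ≡ 3 (mod 4) appear to even power.
Search a = 0, 1, 2, … for 656 - a² a perfect square: first hit at a = 16: 656 - 256 = 400 = 20².
656 = 16² + 20² = 256 + 400 ✓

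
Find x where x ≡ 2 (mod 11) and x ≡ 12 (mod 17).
46

Using Chinese Remainder Theorem:
M = 11 × 17 = 187
M1 = 17, M2 = 11
y1 = 17^(-1) mod 11 = 2
y2 = 11^(-1) mod 17 = 14
x = (2×17×2 + 12×11×14) mod 187 = 46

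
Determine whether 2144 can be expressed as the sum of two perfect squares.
Not possible

Factorization: 2144 = 2^5 × 67
By Fermat: n is sum of two squares iff every prime p ≡ 3 (mod 4) appears to even power.
Prime(s) ≡ 3 (mod 4) with odd exponent: [(67, 1)]
Therefore 2144 cannot be expressed as a² + b².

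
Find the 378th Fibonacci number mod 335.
234

Matrix identity: Q^n = [[F_(n+1), F_n], [F_n, F_(n-1)]] with Q = [[1,1],[1,0]].
n = 378 = 101111010₂. Square-and-multiply, entries mod 335:
Q^1 = [[1,1],[1,0]]
Q^2 = (Q^1)² = [[2,1],[1,1]]
Q^5 = (Q^2)²·Q = [[8,5],[5,3]]
Q^11 = (Q^5)²·Q = [[144,89],[89,55]]
Q^23 = (Q^11)²·Q = [[138,182],[182,291]]
Q^47 = (Q^23)²·Q = [[266,243],[243,23]]
Q^94 = (Q^47)² = [[160,212],[212,283]]
Q^189 = (Q^94)²·Q = [[310,194],[194,116]]
Q^378 = (Q^189)² = [[71,234],[234,172]]
F_378 mod 335 = Q^378[0][1] = 234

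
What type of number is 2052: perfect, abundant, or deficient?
abundant

Proper divisors of 2052: sum = 1 + 2 + 3 + 4 + 6 + 9 + 12 + 18 + ... + 342 + 513 + 684 + 1026 (23 divisors) = 3548
Since 3548 > 2052, 2052 is abundant.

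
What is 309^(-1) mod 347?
210

gcd(309, 347) = 1, so the inverse exists.
Extended Euclidean algorithm on (347, 309):
347 = 1 × 309 + 38  ⟹  38 = (1)·347 + (-1)·309
309 = 8 × 38 + 5  ⟹  5 = (-8)·347 + (9)·309
38 = 7 × 5 + 3  ⟹  3 = (57)·347 + (-64)·309
5 = 1 × 3 + 2  ⟹  2 = (-65)·347 + (73)·309
3 = 1 × 2 + 1  ⟹  1 = (122)·347 + (-137)·309
So (-137)·309 ≡ 1 (mod 347), i.e. 309^(-1) ≡ -137 ≡ 210 (mod 347).
Check: 309 × 210 = 64890 ≡ 1 (mod 347)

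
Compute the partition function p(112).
761002156

p(n) counts ways to write n as a sum of positive integers (order ignored).
Euler's pentagonal recurrence: p(k) = p(k-1) + p(k-2) - p(k-5) - p(k-7) + p(k-12) + p(k-15) - ... (offsets j(3j∓1)/2, signs ++--, p(0)=1, p(<0)=0).
DP table for k = 0..111: p(0)=1, p(1)=1, p(2)=2, p(3)=3, p(4)=5, p(5)=7, p(6)=11, p(7)=15, p(8)=22, p(9)=30, p(10)=42, p(11)=56, p(12)=77, p(13)=101, p(14)=135, p(15)=176, p(16)=231, p(17)=297, p(18)=385, p(19)=490, p(20)=627, p(21)=792, p(22)=1002, p(23)=1255, p(24)=1575, p(25)=1958, p(26)=2436, p(27)=3010, p(28)=3718, p(29)=4565, p(30)=5604, p(31)=6842, p(32)=8349, p(33)=10143, p(34)=12310, p(35)=14883, p(36)=17977, p(37)=21637, p(38)=26015, p(39)=31185, p(40)=37338, p(41)=44583, p(42)=53174, p(43)=63261, p(44)=75175, p(45)=89134, p(46)=105558, p(47)=124754, p(48)=147273, p(49)=173525, p(50)=204226, p(51)=239943, p(52)=281589, p(53)=329931, p(54)=386155, p(55)=451276, p(56)=526823, p(57)=614154, p(58)=715220, p(59)=831820, p(60)=966467, p(61)=1121505, p(62)=1300156, p(63)=1505499, p(64)=1741630, p(65)=2012558, p(66)=2323520, p(67)=2679689, p(68)=3087735, p(69)=3554345, p(70)=4087968, p(71)=4697205, p(72)=5392783, p(73)=6185689, p(74)=7089500, p(75)=8118264, p(76)=9289091, p(77)=10619863, p(78)=12132164, p(79)=13848650, p(80)=15796476, p(81)=18004327, p(82)=20506255, p(83)=23338469, p(84)=26543660, p(85)=30167357, p(86)=34262962, p(87)=38887673, p(88)=44108109, p(89)=49995925, p(90)=56634173, p(91)=64112359, p(92)=72533807, p(93)=82010177, p(94)=92669720, p(95)=104651419, p(96)=118114304, p(97)=133230930, p(98)=150198136, p(99)=169229875, p(100)=190569292, p(101)=214481126, p(102)=241265379, p(103)=271248950, p(104)=304801365, p(105)=342325709, p(106)=384276336, p(107)=431149389, p(108)=483502844, p(109)=541946240, p(110)=607163746, p(111)=679903203.
Final step: p(112) = p(111) + p(110) - p(107) - p(105) + p(100) + p(97) - p(90) - p(86) + p(77) + p(72) - p(61) - p(55) + p(42) + p(35) - p(20) - p(12)
= 679903203 + 607163746 - 431149389 - 342325709 + 190569292 + 133230930 - 56634173 - 34262962 + 10619863 + 5392783 - 1121505 - 451276 + 53174 + 14883 - 627 - 77
= 761002156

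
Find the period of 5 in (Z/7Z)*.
6

7 is prime, so ord(5) divides φ(7) = 6.
Divisors of 6: 1, 2, 3, 6.
Repeated squaring: 5^1 ≡ 5, 5^2 ≡ 4, 5^4 ≡ 2 (mod 7).
Test 5^d mod 7 for each divisor d in increasing order:
5^1 ≡ 5
5^2 ≡ 4
5^3 = 5^2·5^1 ≡ 6
5^6 = 5^4·5^2 ≡ 1  ← first divisor giving 1
The order is 6.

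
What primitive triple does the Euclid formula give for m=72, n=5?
(5159, 720, 5209)

Euclid's formula: a = m² - n², b = 2mn, c = m² + n²
m = 72, n = 5
a = 72² - 5² = 5184 - 25 = 5159
b = 2 × 72 × 5 = 720
c = 72² + 5² = 5184 + 25 = 5209
Verification: 5159² + 720² = 26615281 + 518400 = 27133681 = 5209² ✓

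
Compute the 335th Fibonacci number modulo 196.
1

Matrix identity: Q^n = [[F_(n+1), F_n], [F_n, F_(n-1)]] with Q = [[1,1],[1,0]].
n = 335 = 101001111₂. Square-and-multiply, entries mod 196:
Q^1 = [[1,1],[1,0]]
Q^2 = (Q^1)² = [[2,1],[1,1]]
Q^5 = (Q^2)²·Q = [[8,5],[5,3]]
Q^10 = (Q^5)² = [[89,55],[55,34]]
Q^20 = (Q^10)² = [[166,101],[101,65]]
Q^41 = (Q^20)²·Q = [[132,125],[125,7]]
Q^83 = (Q^41)²·Q = [[52,121],[121,127]]
Q^167 = (Q^83)²·Q = [[0,97],[97,99]]
Q^335 = (Q^167)²·Q = [[0,1],[1,195]]
F_335 mod 196 = Q^335[0][1] = 1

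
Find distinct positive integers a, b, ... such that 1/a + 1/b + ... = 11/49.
1/5 + 1/41 + 1/10045

Greedy algorithm:
11/49: ceiling(49/11) = 5, use 1/5
6/245: ceiling(245/6) = 41, use 1/41
1/10045: ceiling(10045/1) = 10045, use 1/10045
Result: 11/49 = 1/5 + 1/41 + 1/10045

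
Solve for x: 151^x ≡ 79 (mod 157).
27

Baby-step giant-step with step n = ⌈√157⌉ = 13.
Baby steps 151^j mod 157 (j:value) for j=0..12: 0:1, 1:151, 2:36, 3:98, 4:40, 5:74, 6:27, 7:152, 8:30, 9:134, 10:138, 11:114, 12:101.
Giant-step multiplier: 151^(-13) ≡ 151^(156-13) = 151^143 ≡ 50 (mod 157).
Giant steps γ_i = 79·50^i mod 157: γ_0=79, γ_1=25, γ_2=151 (in table at j=1).
x = i·n + j = 2·13 + 1 = 27.
Check: 151^27 ≡ 79 (mod 157).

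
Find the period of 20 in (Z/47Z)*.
46

47 is prime, so ord(20) divides φ(47) = 46.
Divisors of 46: 1, 2, 23, 46.
Repeated squaring: 20^1 ≡ 20, 20^2 ≡ 24, 20^4 ≡ 12, 20^8 ≡ 3, 20^16 ≡ 9, 20^32 ≡ 34 (mod 47).
Test 20^d mod 47 for each divisor d in increasing order:
20^1 ≡ 20
20^2 ≡ 24
20^23 = 20^16·20^4·20^2·20^1 ≡ 46
20^46 = 20^32·20^8·20^4·20^2 ≡ 1  ← first divisor giving 1
The order is 46.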